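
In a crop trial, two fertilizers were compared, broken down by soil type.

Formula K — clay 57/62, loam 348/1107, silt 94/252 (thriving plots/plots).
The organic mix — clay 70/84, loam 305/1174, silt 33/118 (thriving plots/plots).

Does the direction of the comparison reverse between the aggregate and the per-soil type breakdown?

Clay: Formula K 57/62 = 91.9%, the organic mix 70/84 = 83.3% → Formula K
Loam: Formula K 348/1107 = 31.4%, the organic mix 305/1174 = 26.0% → Formula K
Silt: Formula K 94/252 = 37.3%, the organic mix 33/118 = 28.0% → Formula K
Overall: Formula K 499/1421 = 35.1%, the organic mix 408/1376 = 29.7% → Formula K
Formula K wins overall and in every soil group — no reversal.

No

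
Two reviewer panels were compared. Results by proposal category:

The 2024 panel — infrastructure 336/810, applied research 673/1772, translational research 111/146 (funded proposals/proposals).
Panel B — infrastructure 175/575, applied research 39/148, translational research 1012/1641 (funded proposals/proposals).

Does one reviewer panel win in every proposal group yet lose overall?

Yes

Infrastructure: the 2024 panel 336/810 = 41.5%, Panel B 175/575 = 30.4% → the 2024 panel
Applied research: the 2024 panel 673/1772 = 38.0%, Panel B 39/148 = 26.4% → the 2024 panel
Translational research: the 2024 panel 111/146 = 76.0%, Panel B 1012/1641 = 61.7% → the 2024 panel
Overall: the 2024 panel 1120/2728 = 41.1%, Panel B 1226/2364 = 51.9% → Panel B
The 2024 panel wins each proposal group but Panel B wins overall — the comparison reverses. The 2024 panel's proposals skew toward applied research, which has a lower base rate.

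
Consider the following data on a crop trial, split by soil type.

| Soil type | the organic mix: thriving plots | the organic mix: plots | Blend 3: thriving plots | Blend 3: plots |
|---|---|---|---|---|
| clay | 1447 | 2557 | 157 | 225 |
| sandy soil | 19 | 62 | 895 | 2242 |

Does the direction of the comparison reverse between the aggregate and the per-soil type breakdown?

Clay: the organic mix 1447/2557 = 56.6%, Blend 3 157/225 = 69.8% → Blend 3
Sandy soil: the organic mix 19/62 = 30.6%, Blend 3 895/2242 = 39.9% → Blend 3
Overall: the organic mix 1466/2619 = 56.0%, Blend 3 1052/2467 = 42.6% → the organic mix
Blend 3 wins each soil group but the organic mix wins overall — the comparison reverses. Blend 3's plots skew toward sandy soil, which has a lower base rate.

Yes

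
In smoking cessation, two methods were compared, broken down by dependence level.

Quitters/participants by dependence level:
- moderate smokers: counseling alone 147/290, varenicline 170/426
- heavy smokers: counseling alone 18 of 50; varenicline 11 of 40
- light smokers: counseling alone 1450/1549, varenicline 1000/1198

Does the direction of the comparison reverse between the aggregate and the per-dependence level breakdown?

Moderate smokers: counseling alone 147/290 = 50.7%, varenicline 170/426 = 39.9% → counseling alone
Heavy smokers: counseling alone 18/50 = 36.0%, varenicline 11/40 = 27.5% → counseling alone
Light smokers: counseling alone 1450/1549 = 93.6%, varenicline 1000/1198 = 83.5% → counseling alone
Overall: counseling alone 1615/1889 = 85.5%, varenicline 1181/1664 = 71.0% → counseling alone
Counseling alone wins overall and in every dependence group — no reversal.

No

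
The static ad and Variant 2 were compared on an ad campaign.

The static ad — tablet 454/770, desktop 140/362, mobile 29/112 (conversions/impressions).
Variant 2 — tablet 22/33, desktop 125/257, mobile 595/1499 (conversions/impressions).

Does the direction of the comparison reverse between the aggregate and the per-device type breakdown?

Yes

Tablet: the static ad 454/770 = 59.0%, Variant 2 22/33 = 66.7% → Variant 2
Desktop: the static ad 140/362 = 38.7%, Variant 2 125/257 = 48.6% → Variant 2
Mobile: the static ad 29/112 = 25.9%, Variant 2 595/1499 = 39.7% → Variant 2
Overall: the static ad 623/1244 = 50.1%, Variant 2 742/1789 = 41.5% → the static ad
Variant 2 wins each device group but the static ad wins overall — the comparison reverses. Variant 2's impressions skew toward mobile, which has a lower base rate.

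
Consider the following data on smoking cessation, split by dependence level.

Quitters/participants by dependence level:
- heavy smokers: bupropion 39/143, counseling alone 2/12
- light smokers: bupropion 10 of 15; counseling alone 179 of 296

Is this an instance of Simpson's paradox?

Heavy smokers: bupropion 39/143 = 27.3%, counseling alone 2/12 = 16.7% → bupropion
Light smokers: bupropion 10/15 = 66.7%, counseling alone 179/296 = 60.5% → bupropion
Overall: bupropion 49/158 = 31.0%, counseling alone 181/308 = 58.8% → counseling alone
Bupropion wins each dependence group but counseling alone wins overall — the comparison reverses. Bupropion's participants skew toward heavy smokers, which has a lower base rate.

Yes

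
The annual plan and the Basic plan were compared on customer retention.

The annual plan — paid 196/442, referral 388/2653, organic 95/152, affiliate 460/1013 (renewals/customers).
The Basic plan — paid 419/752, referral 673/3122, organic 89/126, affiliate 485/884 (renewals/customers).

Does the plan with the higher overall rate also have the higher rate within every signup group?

Paid: the annual plan 196/442 = 44.3%, the Basic plan 419/752 = 55.7% → the Basic plan
Referral: the annual plan 388/2653 = 14.6%, the Basic plan 673/3122 = 21.6% → the Basic plan
Organic: the annual plan 95/152 = 62.5%, the Basic plan 89/126 = 70.6% → the Basic plan
Affiliate: the annual plan 460/1013 = 45.4%, the Basic plan 485/884 = 54.9% → the Basic plan
Overall: the annual plan 1139/4260 = 26.7%, the Basic plan 1666/4884 = 34.1% → the Basic plan
The Basic plan wins overall and in every signup group — no reversal.

Yes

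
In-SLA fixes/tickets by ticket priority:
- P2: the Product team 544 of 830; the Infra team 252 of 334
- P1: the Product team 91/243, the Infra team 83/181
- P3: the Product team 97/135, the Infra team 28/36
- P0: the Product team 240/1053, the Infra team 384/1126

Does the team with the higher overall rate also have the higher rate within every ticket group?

P2: the Product team 544/830 = 65.5%, the Infra team 252/334 = 75.4% → the Infra team
P1: the Product team 91/243 = 37.4%, the Infra team 83/181 = 45.9% → the Infra team
P3: the Product team 97/135 = 71.9%, the Infra team 28/36 = 77.8% → the Infra team
P0: the Product team 240/1053 = 22.8%, the Infra team 384/1126 = 34.1% → the Infra team
Overall: the Product team 972/2261 = 43.0%, the Infra team 747/1677 = 44.5% → the Infra team
The Infra team wins overall and in every ticket group — no reversal.

Yes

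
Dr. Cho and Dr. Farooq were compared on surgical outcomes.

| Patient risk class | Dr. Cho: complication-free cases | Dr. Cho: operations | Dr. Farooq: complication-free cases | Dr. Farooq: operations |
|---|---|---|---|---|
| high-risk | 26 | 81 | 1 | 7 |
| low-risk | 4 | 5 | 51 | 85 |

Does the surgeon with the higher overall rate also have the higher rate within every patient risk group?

High-risk: Dr. Cho 26/81 = 32.1%, Dr. Farooq 1/7 = 14.3% → Dr. Cho
Low-risk: Dr. Cho 4/5 = 80.0%, Dr. Farooq 51/85 = 60.0% → Dr. Cho
Overall: Dr. Cho 30/86 = 34.9%, Dr. Farooq 52/92 = 56.5% → Dr. Farooq
Dr. Cho wins each patient risk group but Dr. Farooq wins overall — the comparison reverses. Dr. Cho's operations skew toward high-risk, which has a lower base rate.

No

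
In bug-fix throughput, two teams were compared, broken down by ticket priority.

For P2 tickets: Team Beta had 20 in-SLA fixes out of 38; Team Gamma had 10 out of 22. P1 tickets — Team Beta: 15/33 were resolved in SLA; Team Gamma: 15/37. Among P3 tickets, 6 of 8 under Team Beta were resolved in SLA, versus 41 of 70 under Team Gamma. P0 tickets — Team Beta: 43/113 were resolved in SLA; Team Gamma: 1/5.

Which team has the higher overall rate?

Team Gamma

P2: Team Beta 20/38 = 52.6%, Team Gamma 10/22 = 45.5% → Team Beta
P1: Team Beta 15/33 = 45.5%, Team Gamma 15/37 = 40.5% → Team Beta
P3: Team Beta 6/8 = 75.0%, Team Gamma 41/70 = 58.6% → Team Beta
P0: Team Beta 43/113 = 38.1%, Team Gamma 1/5 = 20.0% → Team Beta
Overall: Team Beta 84/192 = 43.8%, Team Gamma 67/134 = 50.0% → Team Gamma
(Team Beta wins every ticket group but Team Gamma wins overall — Team Beta's tickets skew toward the low-rate P0 group.)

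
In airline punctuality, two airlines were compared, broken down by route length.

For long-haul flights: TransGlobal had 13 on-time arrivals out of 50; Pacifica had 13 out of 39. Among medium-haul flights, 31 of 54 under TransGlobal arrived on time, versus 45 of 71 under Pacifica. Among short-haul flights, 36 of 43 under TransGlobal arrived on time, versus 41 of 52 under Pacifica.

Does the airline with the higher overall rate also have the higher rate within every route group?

Long-haul: TransGlobal 13/50 = 26.0%, Pacifica 13/39 = 33.3% → Pacifica
Medium-haul: TransGlobal 31/54 = 57.4%, Pacifica 45/71 = 63.4% → Pacifica
Short-haul: TransGlobal 36/43 = 83.7%, Pacifica 41/52 = 78.8% → TransGlobal
Overall: TransGlobal 80/147 = 54.4%, Pacifica 99/162 = 61.1% → Pacifica
Neither sweeps: TransGlobal wins 1 of 3 groups, Pacifica wins 2. Pacifica wins overall but not every group — no Simpson reversal.

No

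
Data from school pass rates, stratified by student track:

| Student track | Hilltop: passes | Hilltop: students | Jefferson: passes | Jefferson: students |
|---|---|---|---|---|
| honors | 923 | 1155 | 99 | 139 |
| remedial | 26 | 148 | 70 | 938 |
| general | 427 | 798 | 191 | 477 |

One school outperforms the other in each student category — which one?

Honors: Hilltop 923/1155 = 79.9%, Jefferson 99/139 = 71.2% → Hilltop
Remedial: Hilltop 26/148 = 17.6%, Jefferson 70/938 = 7.5% → Hilltop
General: Hilltop 427/798 = 53.5%, Jefferson 191/477 = 40.0% → Hilltop
Hilltop has the higher rate in all 3 groups.

Hilltop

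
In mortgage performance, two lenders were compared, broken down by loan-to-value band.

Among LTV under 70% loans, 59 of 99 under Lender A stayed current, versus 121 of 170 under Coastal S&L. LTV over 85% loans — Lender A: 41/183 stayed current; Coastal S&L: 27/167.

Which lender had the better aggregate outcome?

LTV under 70%: Lender A 59/99 = 59.6%, Coastal S&L 121/170 = 71.2% → Coastal S&L
LTV over 85%: Lender A 41/183 = 22.4%, Coastal S&L 27/167 = 16.2% → Lender A
Overall: Lender A 100/282 = 35.5%, Coastal S&L 148/337 = 43.9% → Coastal S&L
(Neither sweeps every loan-to-value group, but Coastal S&L has the higher pooled rate.)

Coastal S&L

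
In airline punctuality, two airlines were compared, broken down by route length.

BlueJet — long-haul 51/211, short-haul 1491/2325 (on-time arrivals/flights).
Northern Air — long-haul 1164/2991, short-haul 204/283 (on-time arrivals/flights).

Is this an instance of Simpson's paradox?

Yes

Long-haul: BlueJet 51/211 = 24.2%, Northern Air 1164/2991 = 38.9% → Northern Air
Short-haul: BlueJet 1491/2325 = 64.1%, Northern Air 204/283 = 72.1% → Northern Air
Overall: BlueJet 1542/2536 = 60.8%, Northern Air 1368/3274 = 41.8% → BlueJet
Northern Air wins each route group but BlueJet wins overall — the comparison reverses. Northern Air's flights skew toward long-haul, which has a lower base rate.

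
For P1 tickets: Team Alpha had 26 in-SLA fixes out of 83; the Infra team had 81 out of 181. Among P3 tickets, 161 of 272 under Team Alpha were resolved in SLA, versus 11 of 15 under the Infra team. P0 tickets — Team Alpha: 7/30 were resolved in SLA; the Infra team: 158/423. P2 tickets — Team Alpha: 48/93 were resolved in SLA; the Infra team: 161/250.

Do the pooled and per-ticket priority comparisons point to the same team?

P1: Team Alpha 26/83 = 31.3%, the Infra team 81/181 = 44.8% → the Infra team
P3: Team Alpha 161/272 = 59.2%, the Infra team 11/15 = 73.3% → the Infra team
P0: Team Alpha 7/30 = 23.3%, the Infra team 158/423 = 37.4% → the Infra team
P2: Team Alpha 48/93 = 51.6%, the Infra team 161/250 = 64.4% → the Infra team
Overall: Team Alpha 242/478 = 50.6%, the Infra team 411/869 = 47.3% → Team Alpha
The Infra team wins each ticket group but Team Alpha wins overall — the comparison reverses. The Infra team's tickets skew toward P0, which has a lower base rate.

No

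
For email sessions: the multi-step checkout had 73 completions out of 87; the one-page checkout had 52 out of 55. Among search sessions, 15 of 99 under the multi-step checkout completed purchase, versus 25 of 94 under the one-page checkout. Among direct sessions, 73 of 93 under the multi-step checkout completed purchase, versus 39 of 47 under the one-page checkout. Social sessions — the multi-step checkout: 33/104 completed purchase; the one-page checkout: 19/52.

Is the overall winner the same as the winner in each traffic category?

Yes

Email: the multi-step checkout 73/87 = 83.9%, the one-page checkout 52/55 = 94.5% → the one-page checkout
Search: the multi-step checkout 15/99 = 15.2%, the one-page checkout 25/94 = 26.6% → the one-page checkout
Direct: the multi-step checkout 73/93 = 78.5%, the one-page checkout 39/47 = 83.0% → the one-page checkout
Social: the multi-step checkout 33/104 = 31.7%, the one-page checkout 19/52 = 36.5% → the one-page checkout
Overall: the multi-step checkout 194/383 = 50.7%, the one-page checkout 135/248 = 54.4% → the one-page checkout
The one-page checkout wins overall and in every traffic group — no reversal.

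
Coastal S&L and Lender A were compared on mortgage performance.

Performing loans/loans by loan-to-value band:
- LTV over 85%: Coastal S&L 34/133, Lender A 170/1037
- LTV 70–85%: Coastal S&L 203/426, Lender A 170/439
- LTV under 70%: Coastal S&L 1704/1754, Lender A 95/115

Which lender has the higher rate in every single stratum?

Coastal S&L

LTV over 85%: Coastal S&L 34/133 = 25.6%, Lender A 170/1037 = 16.4% → Coastal S&L
LTV 70–85%: Coastal S&L 203/426 = 47.7%, Lender A 170/439 = 38.7% → Coastal S&L
LTV under 70%: Coastal S&L 1704/1754 = 97.1%, Lender A 95/115 = 82.6% → Coastal S&L
Coastal S&L has the higher rate in all 3 groups.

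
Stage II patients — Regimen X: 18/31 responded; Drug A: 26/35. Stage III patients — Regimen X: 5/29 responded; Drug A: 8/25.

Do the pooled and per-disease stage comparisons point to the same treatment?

Stage II: Regimen X 18/31 = 58.1%, Drug A 26/35 = 74.3% → Drug A
Stage III: Regimen X 5/29 = 17.2%, Drug A 8/25 = 32.0% → Drug A
Overall: Regimen X 23/60 = 38.3%, Drug A 34/60 = 56.7% → Drug A
Drug A wins overall and in every disease group — no reversal.

Yes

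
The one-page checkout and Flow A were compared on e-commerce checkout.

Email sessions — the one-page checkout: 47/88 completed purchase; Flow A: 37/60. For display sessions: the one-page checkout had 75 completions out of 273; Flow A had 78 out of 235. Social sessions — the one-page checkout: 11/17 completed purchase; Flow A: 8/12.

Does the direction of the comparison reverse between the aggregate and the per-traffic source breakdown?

Email: the one-page checkout 47/88 = 53.4%, Flow A 37/60 = 61.7% → Flow A
Display: the one-page checkout 75/273 = 27.5%, Flow A 78/235 = 33.2% → Flow A
Social: the one-page checkout 11/17 = 64.7%, Flow A 8/12 = 66.7% → Flow A
Overall: the one-page checkout 133/378 = 35.2%, Flow A 123/307 = 40.1% → Flow A
Flow A wins overall and in every traffic group — no reversal.

No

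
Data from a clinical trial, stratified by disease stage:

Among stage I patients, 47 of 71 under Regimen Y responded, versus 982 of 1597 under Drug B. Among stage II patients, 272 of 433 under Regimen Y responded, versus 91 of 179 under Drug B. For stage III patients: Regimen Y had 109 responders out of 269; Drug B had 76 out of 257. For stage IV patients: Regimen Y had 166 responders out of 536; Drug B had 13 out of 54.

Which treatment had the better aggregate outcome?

Drug B

Stage I: Regimen Y 47/71 = 66.2%, Drug B 982/1597 = 61.5% → Regimen Y
Stage II: Regimen Y 272/433 = 62.8%, Drug B 91/179 = 50.8% → Regimen Y
Stage III: Regimen Y 109/269 = 40.5%, Drug B 76/257 = 29.6% → Regimen Y
Stage IV: Regimen Y 166/536 = 31.0%, Drug B 13/54 = 24.1% → Regimen Y
Overall: Regimen Y 594/1309 = 45.4%, Drug B 1162/2087 = 55.7% → Drug B
(Regimen Y wins every disease group but Drug B wins overall — Regimen Y's patients skew toward the low-rate stage IV group.)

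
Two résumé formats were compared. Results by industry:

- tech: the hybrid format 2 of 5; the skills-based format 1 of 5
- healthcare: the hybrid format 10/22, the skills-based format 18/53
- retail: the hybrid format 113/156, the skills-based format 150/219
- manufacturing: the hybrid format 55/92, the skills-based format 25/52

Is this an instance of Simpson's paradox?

Tech: the hybrid format 2/5 = 40.0%, the skills-based format 1/5 = 20.0% → the hybrid format
Healthcare: the hybrid format 10/22 = 45.5%, the skills-based format 18/53 = 34.0% → the hybrid format
Retail: the hybrid format 113/156 = 72.4%, the skills-based format 150/219 = 68.5% → the hybrid format
Manufacturing: the hybrid format 55/92 = 59.8%, the skills-based format 25/52 = 48.1% → the hybrid format
Overall: the hybrid format 180/275 = 65.5%, the skills-based format 194/329 = 59.0% → the hybrid format
The hybrid format wins overall and in every industry group — no reversal.

No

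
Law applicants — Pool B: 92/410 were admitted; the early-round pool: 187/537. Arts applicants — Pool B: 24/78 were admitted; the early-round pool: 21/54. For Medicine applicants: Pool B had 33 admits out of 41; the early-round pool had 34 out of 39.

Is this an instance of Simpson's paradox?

No

Law: Pool B 92/410 = 22.4%, the early-round pool 187/537 = 34.8% → the early-round pool
Arts: Pool B 24/78 = 30.8%, the early-round pool 21/54 = 38.9% → the early-round pool
Medicine: Pool B 33/41 = 80.5%, the early-round pool 34/39 = 87.2% → the early-round pool
Overall: Pool B 149/529 = 28.2%, the early-round pool 242/630 = 38.4% → the early-round pool
The early-round pool wins overall and in every department group — no reversal.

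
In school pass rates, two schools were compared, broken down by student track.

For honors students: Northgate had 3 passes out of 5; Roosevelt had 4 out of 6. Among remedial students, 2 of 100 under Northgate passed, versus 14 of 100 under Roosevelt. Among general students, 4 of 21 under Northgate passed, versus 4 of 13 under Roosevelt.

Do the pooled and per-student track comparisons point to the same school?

Yes

Honors: Northgate 3/5 = 60.0%, Roosevelt 4/6 = 66.7% → Roosevelt
Remedial: Northgate 2/100 = 2.0%, Roosevelt 14/100 = 14.0% → Roosevelt
General: Northgate 4/21 = 19.0%, Roosevelt 4/13 = 30.8% → Roosevelt
Overall: Northgate 9/126 = 7.1%, Roosevelt 22/119 = 18.5% → Roosevelt
Roosevelt wins overall and in every student group — no reversal.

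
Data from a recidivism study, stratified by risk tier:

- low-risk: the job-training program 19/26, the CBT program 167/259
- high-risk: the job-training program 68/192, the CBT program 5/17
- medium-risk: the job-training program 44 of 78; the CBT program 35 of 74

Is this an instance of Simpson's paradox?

Yes

Low-risk: the job-training program 19/26 = 73.1%, the CBT program 167/259 = 64.5% → the job-training program
High-risk: the job-training program 68/192 = 35.4%, the CBT program 5/17 = 29.4% → the job-training program
Medium-risk: the job-training program 44/78 = 56.4%, the CBT program 35/74 = 47.3% → the job-training program
Overall: the job-training program 131/296 = 44.3%, the CBT program 207/350 = 59.1% → the CBT program
The job-training program wins each risk group but the CBT program wins overall — the comparison reverses. The job-training program's participants skew toward high-risk, which has a lower base rate.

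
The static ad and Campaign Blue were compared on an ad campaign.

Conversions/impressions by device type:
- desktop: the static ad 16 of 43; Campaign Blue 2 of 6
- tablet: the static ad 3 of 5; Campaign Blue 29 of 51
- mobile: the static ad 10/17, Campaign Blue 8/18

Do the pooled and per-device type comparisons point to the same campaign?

Desktop: the static ad 16/43 = 37.2%, Campaign Blue 2/6 = 33.3% → the static ad
Tablet: the static ad 3/5 = 60.0%, Campaign Blue 29/51 = 56.9% → the static ad
Mobile: the static ad 10/17 = 58.8%, Campaign Blue 8/18 = 44.4% → the static ad
Overall: the static ad 29/65 = 44.6%, Campaign Blue 39/75 = 52.0% → Campaign Blue
The static ad wins each device group but Campaign Blue wins overall — the comparison reverses. The static ad's impressions skew toward desktop, which has a lower base rate.

No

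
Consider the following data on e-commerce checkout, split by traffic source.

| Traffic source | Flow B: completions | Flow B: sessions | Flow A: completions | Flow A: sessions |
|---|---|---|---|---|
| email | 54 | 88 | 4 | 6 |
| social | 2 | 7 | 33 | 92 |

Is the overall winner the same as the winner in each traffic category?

No

Email: Flow B 54/88 = 61.4%, Flow A 4/6 = 66.7% → Flow A
Social: Flow B 2/7 = 28.6%, Flow A 33/92 = 35.9% → Flow A
Overall: Flow B 56/95 = 58.9%, Flow A 37/98 = 37.8% → Flow B
Flow A wins each traffic group but Flow B wins overall — the comparison reverses. Flow A's sessions skew toward social, which has a lower base rate.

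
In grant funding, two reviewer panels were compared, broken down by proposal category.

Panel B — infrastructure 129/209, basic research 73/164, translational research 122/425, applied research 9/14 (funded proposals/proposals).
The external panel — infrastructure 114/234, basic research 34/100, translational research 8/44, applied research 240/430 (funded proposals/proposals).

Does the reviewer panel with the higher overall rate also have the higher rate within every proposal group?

No

Infrastructure: Panel B 129/209 = 61.7%, the external panel 114/234 = 48.7% → Panel B
Basic research: Panel B 73/164 = 44.5%, the external panel 34/100 = 34.0% → Panel B
Translational research: Panel B 122/425 = 28.7%, the external panel 8/44 = 18.2% → Panel B
Applied research: Panel B 9/14 = 64.3%, the external panel 240/430 = 55.8% → Panel B
Overall: Panel B 333/812 = 41.0%, the external panel 396/808 = 49.0% → the external panel
Panel B wins each proposal group but the external panel wins overall — the comparison reverses. Panel B's proposals skew toward translational research, which has a lower base rate.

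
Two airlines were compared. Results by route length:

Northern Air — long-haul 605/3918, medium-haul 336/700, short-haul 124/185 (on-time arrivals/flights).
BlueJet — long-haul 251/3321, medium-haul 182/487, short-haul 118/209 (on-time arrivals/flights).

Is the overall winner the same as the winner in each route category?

Long-haul: Northern Air 605/3918 = 15.4%, BlueJet 251/3321 = 7.6% → Northern Air
Medium-haul: Northern Air 336/700 = 48.0%, BlueJet 182/487 = 37.4% → Northern Air
Short-haul: Northern Air 124/185 = 67.0%, BlueJet 118/209 = 56.5% → Northern Air
Overall: Northern Air 1065/4803 = 22.2%, BlueJet 551/4017 = 13.7% → Northern Air
Northern Air wins overall and in every route group — no reversal.

Yes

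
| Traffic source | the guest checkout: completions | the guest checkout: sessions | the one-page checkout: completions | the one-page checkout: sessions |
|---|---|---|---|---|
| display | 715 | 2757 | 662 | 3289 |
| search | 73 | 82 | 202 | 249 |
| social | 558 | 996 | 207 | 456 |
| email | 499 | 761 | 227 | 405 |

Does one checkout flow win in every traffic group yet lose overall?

No

Display: the guest checkout 715/2757 = 25.9%, the one-page checkout 662/3289 = 20.1% → the guest checkout
Search: the guest checkout 73/82 = 89.0%, the one-page checkout 202/249 = 81.1% → the guest checkout
Social: the guest checkout 558/996 = 56.0%, the one-page checkout 207/456 = 45.4% → the guest checkout
Email: the guest checkout 499/761 = 65.6%, the one-page checkout 227/405 = 56.0% → the guest checkout
Overall: the guest checkout 1845/4596 = 40.1%, the one-page checkout 1298/4399 = 29.5% → the guest checkout
The guest checkout wins overall and in every traffic group — no reversal.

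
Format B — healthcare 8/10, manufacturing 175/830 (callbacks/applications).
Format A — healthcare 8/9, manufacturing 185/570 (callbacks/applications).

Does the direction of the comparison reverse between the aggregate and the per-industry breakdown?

No

Healthcare: Format B 8/10 = 80.0%, Format A 8/9 = 88.9% → Format A
Manufacturing: Format B 175/830 = 21.1%, Format A 185/570 = 32.5% → Format A
Overall: Format B 183/840 = 21.8%, Format A 193/579 = 33.3% → Format A
Format A wins overall and in every industry group — no reversal.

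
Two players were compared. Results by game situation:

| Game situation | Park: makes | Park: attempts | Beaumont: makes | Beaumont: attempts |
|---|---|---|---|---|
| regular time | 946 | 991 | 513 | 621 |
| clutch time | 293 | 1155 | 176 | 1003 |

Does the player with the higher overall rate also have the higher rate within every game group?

Regular time: Park 946/991 = 95.5%, Beaumont 513/621 = 82.6% → Park
Clutch time: Park 293/1155 = 25.4%, Beaumont 176/1003 = 17.5% → Park
Overall: Park 1239/2146 = 57.7%, Beaumont 689/1624 = 42.4% → Park
Park wins overall and in every game group — no reversal.

Yes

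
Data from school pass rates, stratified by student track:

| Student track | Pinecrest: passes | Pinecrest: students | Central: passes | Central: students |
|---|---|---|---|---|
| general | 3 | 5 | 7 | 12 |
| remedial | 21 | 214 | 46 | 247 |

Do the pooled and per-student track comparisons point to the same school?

No

General: Pinecrest 3/5 = 60.0%, Central 7/12 = 58.3% → Pinecrest
Remedial: Pinecrest 21/214 = 9.8%, Central 46/247 = 18.6% → Central
Overall: Pinecrest 24/219 = 11.0%, Central 53/259 = 20.5% → Central
Neither sweeps: Pinecrest wins 1 of 2 groups, Central wins 1. Central wins overall but not every group — no Simpson reversal.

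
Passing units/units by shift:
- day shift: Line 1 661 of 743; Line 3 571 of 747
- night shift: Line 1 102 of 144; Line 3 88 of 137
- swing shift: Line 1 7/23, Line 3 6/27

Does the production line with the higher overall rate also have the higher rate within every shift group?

Yes

Day shift: Line 1 661/743 = 89.0%, Line 3 571/747 = 76.4% → Line 1
Night shift: Line 1 102/144 = 70.8%, Line 3 88/137 = 64.2% → Line 1
Swing shift: Line 1 7/23 = 30.4%, Line 3 6/27 = 22.2% → Line 1
Overall: Line 1 770/910 = 84.6%, Line 3 665/911 = 73.0% → Line 1
Line 1 wins overall and in every shift group — no reversal.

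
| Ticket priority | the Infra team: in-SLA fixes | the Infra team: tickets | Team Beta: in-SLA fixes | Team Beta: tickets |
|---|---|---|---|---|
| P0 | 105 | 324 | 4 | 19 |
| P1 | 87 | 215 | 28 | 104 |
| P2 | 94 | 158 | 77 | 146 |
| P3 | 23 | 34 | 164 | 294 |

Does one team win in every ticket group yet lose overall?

Yes

P0: the Infra team 105/324 = 32.4%, Team Beta 4/19 = 21.1% → the Infra team
P1: the Infra team 87/215 = 40.5%, Team Beta 28/104 = 26.9% → the Infra team
P2: the Infra team 94/158 = 59.5%, Team Beta 77/146 = 52.7% → the Infra team
P3: the Infra team 23/34 = 67.6%, Team Beta 164/294 = 55.8% → the Infra team
Overall: the Infra team 309/731 = 42.3%, Team Beta 273/563 = 48.5% → Team Beta
The Infra team wins each ticket group but Team Beta wins overall — the comparison reverses. The Infra team's tickets skew toward P0, which has a lower base rate.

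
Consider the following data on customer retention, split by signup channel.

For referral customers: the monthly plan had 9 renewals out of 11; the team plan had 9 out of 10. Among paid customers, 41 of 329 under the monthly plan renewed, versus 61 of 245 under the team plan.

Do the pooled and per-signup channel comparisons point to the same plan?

Referral: the monthly plan 9/11 = 81.8%, the team plan 9/10 = 90.0% → the team plan
Paid: the monthly plan 41/329 = 12.5%, the team plan 61/245 = 24.9% → the team plan
Overall: the monthly plan 50/340 = 14.7%, the team plan 70/255 = 27.5% → the team plan
The team plan wins overall and in every signup group — no reversal.

Yes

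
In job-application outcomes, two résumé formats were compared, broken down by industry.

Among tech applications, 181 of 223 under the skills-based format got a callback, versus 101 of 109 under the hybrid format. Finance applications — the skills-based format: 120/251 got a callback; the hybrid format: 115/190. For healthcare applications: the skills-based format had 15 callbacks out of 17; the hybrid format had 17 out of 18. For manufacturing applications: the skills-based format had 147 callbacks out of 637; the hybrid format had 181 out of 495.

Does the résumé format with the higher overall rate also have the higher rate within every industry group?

Yes

Tech: the skills-based format 181/223 = 81.2%, the hybrid format 101/109 = 92.7% → the hybrid format
Finance: the skills-based format 120/251 = 47.8%, the hybrid format 115/190 = 60.5% → the hybrid format
Healthcare: the skills-based format 15/17 = 88.2%, the hybrid format 17/18 = 94.4% → the hybrid format
Manufacturing: the skills-based format 147/637 = 23.1%, the hybrid format 181/495 = 36.6% → the hybrid format
Overall: the skills-based format 463/1128 = 41.0%, the hybrid format 414/812 = 51.0% → the hybrid format
The hybrid format wins overall and in every industry group — no reversal.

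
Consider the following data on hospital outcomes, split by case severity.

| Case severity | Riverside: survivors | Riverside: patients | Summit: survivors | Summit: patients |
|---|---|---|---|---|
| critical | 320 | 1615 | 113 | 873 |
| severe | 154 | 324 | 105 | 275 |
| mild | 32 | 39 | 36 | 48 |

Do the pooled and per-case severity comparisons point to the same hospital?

Yes

Critical: Riverside 320/1615 = 19.8%, Summit 113/873 = 12.9% → Riverside
Severe: Riverside 154/324 = 47.5%, Summit 105/275 = 38.2% → Riverside
Mild: Riverside 32/39 = 82.1%, Summit 36/48 = 75.0% → Riverside
Overall: Riverside 506/1978 = 25.6%, Summit 254/1196 = 21.2% → Riverside
Riverside wins overall and in every case group — no reversal.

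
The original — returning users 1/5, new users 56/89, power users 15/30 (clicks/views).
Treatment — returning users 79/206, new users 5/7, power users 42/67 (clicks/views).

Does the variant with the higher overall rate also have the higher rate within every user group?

No

Returning users: the original 1/5 = 20.0%, Treatment 79/206 = 38.3% → Treatment
New users: the original 56/89 = 62.9%, Treatment 5/7 = 71.4% → Treatment
Power users: the original 15/30 = 50.0%, Treatment 42/67 = 62.7% → Treatment
Overall: the original 72/124 = 58.1%, Treatment 126/280 = 45.0% → the original
Treatment wins each user group but the original wins overall — the comparison reverses. Treatment's views skew toward returning users, which has a lower base rate.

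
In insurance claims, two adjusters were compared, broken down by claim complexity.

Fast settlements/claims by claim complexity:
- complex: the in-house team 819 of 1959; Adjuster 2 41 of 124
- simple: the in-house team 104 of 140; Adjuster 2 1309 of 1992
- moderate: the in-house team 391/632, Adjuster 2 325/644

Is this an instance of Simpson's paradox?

Complex: the in-house team 819/1959 = 41.8%, Adjuster 2 41/124 = 33.1% → the in-house team
Simple: the in-house team 104/140 = 74.3%, Adjuster 2 1309/1992 = 65.7% → the in-house team
Moderate: the in-house team 391/632 = 61.9%, Adjuster 2 325/644 = 50.5% → the in-house team
Overall: the in-house team 1314/2731 = 48.1%, Adjuster 2 1675/2760 = 60.7% → Adjuster 2
The in-house team wins each claim group but Adjuster 2 wins overall — the comparison reverses. The in-house team's claims skew toward complex, which has a lower base rate.

Yes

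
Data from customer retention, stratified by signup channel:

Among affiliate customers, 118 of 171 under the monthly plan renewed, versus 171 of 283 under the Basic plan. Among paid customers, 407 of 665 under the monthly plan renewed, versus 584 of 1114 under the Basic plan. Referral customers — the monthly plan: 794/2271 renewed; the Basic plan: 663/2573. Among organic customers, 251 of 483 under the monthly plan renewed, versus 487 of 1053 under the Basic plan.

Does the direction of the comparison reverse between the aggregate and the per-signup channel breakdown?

Affiliate: the monthly plan 118/171 = 69.0%, the Basic plan 171/283 = 60.4% → the monthly plan
Paid: the monthly plan 407/665 = 61.2%, the Basic plan 584/1114 = 52.4% → the monthly plan
Referral: the monthly plan 794/2271 = 35.0%, the Basic plan 663/2573 = 25.8% → the monthly plan
Organic: the monthly plan 251/483 = 52.0%, the Basic plan 487/1053 = 46.2% → the monthly plan
Overall: the monthly plan 1570/3590 = 43.7%, the Basic plan 1905/5023 = 37.9% → the monthly plan
The monthly plan wins overall and in every signup group — no reversal.

No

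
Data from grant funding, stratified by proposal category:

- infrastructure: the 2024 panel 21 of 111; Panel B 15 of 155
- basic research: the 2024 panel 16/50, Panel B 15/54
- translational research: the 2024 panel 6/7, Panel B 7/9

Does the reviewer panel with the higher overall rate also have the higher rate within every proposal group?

Infrastructure: the 2024 panel 21/111 = 18.9%, Panel B 15/155 = 9.7% → the 2024 panel
Basic research: the 2024 panel 16/50 = 32.0%, Panel B 15/54 = 27.8% → the 2024 panel
Translational research: the 2024 panel 6/7 = 85.7%, Panel B 7/9 = 77.8% → the 2024 panel
Overall: the 2024 panel 43/168 = 25.6%, Panel B 37/218 = 17.0% → the 2024 panel
The 2024 panel wins overall and in every proposal group — no reversal.

Yes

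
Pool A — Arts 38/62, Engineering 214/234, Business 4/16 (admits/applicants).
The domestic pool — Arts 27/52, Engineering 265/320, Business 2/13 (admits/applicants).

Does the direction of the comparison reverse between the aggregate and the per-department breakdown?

Arts: Pool A 38/62 = 61.3%, the domestic pool 27/52 = 51.9% → Pool A
Engineering: Pool A 214/234 = 91.5%, the domestic pool 265/320 = 82.8% → Pool A
Business: Pool A 4/16 = 25.0%, the domestic pool 2/13 = 15.4% → Pool A
Overall: Pool A 256/312 = 82.1%, the domestic pool 294/385 = 76.4% → Pool A
Pool A wins overall and in every department group — no reversal.

No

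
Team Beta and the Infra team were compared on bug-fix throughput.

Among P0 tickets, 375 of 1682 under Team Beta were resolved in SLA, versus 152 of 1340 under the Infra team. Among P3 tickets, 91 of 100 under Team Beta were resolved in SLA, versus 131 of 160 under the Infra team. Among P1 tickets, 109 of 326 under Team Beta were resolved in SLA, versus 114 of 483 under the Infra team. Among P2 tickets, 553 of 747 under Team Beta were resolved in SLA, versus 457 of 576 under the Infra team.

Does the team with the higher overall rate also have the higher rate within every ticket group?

No

P0: Team Beta 375/1682 = 22.3%, the Infra team 152/1340 = 11.3% → Team Beta
P3: Team Beta 91/100 = 91.0%, the Infra team 131/160 = 81.9% → Team Beta
P1: Team Beta 109/326 = 33.4%, the Infra team 114/483 = 23.6% → Team Beta
P2: Team Beta 553/747 = 74.0%, the Infra team 457/576 = 79.3% → the Infra team
Overall: Team Beta 1128/2855 = 39.5%, the Infra team 854/2559 = 33.4% → Team Beta
Neither sweeps: Team Beta wins 3 of 4 groups, the Infra team wins 1. Team Beta wins overall but not every group — no Simpson reversal.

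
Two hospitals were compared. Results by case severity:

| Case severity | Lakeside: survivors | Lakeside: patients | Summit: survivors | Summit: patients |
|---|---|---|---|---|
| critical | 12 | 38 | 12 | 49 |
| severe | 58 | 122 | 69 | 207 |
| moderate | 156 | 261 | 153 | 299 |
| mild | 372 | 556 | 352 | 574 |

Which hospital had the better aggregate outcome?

Lakeside

Critical: Lakeside 12/38 = 31.6%, Summit 12/49 = 24.5% → Lakeside
Severe: Lakeside 58/122 = 47.5%, Summit 69/207 = 33.3% → Lakeside
Moderate: Lakeside 156/261 = 59.8%, Summit 153/299 = 51.2% → Lakeside
Mild: Lakeside 372/556 = 66.9%, Summit 352/574 = 61.3% → Lakeside
Overall: Lakeside 598/977 = 61.2%, Summit 586/1129 = 51.9% → Lakeside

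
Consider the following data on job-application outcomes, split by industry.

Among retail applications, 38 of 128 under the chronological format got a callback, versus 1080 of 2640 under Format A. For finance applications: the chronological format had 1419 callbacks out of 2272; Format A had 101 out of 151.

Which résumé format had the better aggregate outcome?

the chronological format

Retail: the chronological format 38/128 = 29.7%, Format A 1080/2640 = 40.9% → Format A
Finance: the chronological format 1419/2272 = 62.5%, Format A 101/151 = 66.9% → Format A
Overall: the chronological format 1457/2400 = 60.7%, Format A 1181/2791 = 42.3% → the chronological format
(Format A wins every industry group but the chronological format wins overall — Format A's applications skew toward the low-rate retail group.)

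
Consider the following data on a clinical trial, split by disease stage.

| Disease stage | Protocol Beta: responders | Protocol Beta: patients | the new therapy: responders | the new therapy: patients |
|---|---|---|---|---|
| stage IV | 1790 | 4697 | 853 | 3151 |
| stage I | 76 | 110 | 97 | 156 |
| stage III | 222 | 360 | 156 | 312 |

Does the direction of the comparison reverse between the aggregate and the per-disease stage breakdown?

No

Stage IV: Protocol Beta 1790/4697 = 38.1%, the new therapy 853/3151 = 27.1% → Protocol Beta
Stage I: Protocol Beta 76/110 = 69.1%, the new therapy 97/156 = 62.2% → Protocol Beta
Stage III: Protocol Beta 222/360 = 61.7%, the new therapy 156/312 = 50.0% → Protocol Beta
Overall: Protocol Beta 2088/5167 = 40.4%, the new therapy 1106/3619 = 30.6% → Protocol Beta
Protocol Beta wins overall and in every disease group — no reversal.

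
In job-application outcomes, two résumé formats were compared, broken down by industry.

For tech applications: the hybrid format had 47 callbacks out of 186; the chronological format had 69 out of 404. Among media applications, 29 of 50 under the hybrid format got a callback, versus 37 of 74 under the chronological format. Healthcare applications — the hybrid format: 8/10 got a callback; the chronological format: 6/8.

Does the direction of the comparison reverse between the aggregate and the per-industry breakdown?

Tech: the hybrid format 47/186 = 25.3%, the chronological format 69/404 = 17.1% → the hybrid format
Media: the hybrid format 29/50 = 58.0%, the chronological format 37/74 = 50.0% → the hybrid format
Healthcare: the hybrid format 8/10 = 80.0%, the chronological format 6/8 = 75.0% → the hybrid format
Overall: the hybrid format 84/246 = 34.1%, the chronological format 112/486 = 23.0% → the hybrid format
The hybrid format wins overall and in every industry group — no reversal.

No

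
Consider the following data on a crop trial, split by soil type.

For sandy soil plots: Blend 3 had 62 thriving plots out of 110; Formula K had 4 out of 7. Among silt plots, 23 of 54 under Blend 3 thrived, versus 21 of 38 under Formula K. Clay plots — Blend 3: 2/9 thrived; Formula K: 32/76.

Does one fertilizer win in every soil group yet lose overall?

Sandy soil: Blend 3 62/110 = 56.4%, Formula K 4/7 = 57.1% → Formula K
Silt: Blend 3 23/54 = 42.6%, Formula K 21/38 = 55.3% → Formula K
Clay: Blend 3 2/9 = 22.2%, Formula K 32/76 = 42.1% → Formula K
Overall: Blend 3 87/173 = 50.3%, Formula K 57/121 = 47.1% → Blend 3
Formula K wins each soil group but Blend 3 wins overall — the comparison reverses. Formula K's plots skew toward clay, which has a lower base rate.

Yes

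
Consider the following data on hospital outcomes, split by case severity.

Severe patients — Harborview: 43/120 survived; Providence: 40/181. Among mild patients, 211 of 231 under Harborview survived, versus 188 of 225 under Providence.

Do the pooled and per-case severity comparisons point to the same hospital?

Severe: Harborview 43/120 = 35.8%, Providence 40/181 = 22.1% → Harborview
Mild: Harborview 211/231 = 91.3%, Providence 188/225 = 83.6% → Harborview
Overall: Harborview 254/351 = 72.4%, Providence 228/406 = 56.2% → Harborview
Harborview wins overall and in every case group — no reversal.

Yes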